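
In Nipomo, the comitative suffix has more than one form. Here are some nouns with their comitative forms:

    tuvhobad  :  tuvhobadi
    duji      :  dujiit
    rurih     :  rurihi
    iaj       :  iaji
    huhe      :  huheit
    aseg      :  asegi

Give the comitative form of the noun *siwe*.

The alternation tracks the final sound of the stem — -i when the stem ends in a consonant (*tuvhobad*, *rurih*, *iaj*, *aseg*); -it when the stem ends in a vowel (*duji*, *huhe*).
The final sound of *siwe* is /e/, which is a vowel, so the suffix is -it, giving *siweit*.

siweit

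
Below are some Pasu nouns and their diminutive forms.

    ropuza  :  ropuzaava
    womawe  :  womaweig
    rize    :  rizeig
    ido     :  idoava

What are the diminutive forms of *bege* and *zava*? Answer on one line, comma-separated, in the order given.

The suffix is conditioned by the last vowel: -ig when the last vowel of the stem is a front vowel (*womawe*, *rize*); -ava when the last vowel of the stem is a back vowel (*ropuza*, *ido*).
*bege* — last vowel /e/ (a front vowel) → -ig → *begeig*.
*zava* — last vowel /a/ (a back vowel) → -ava → *zavaava*.

begeig, zavaava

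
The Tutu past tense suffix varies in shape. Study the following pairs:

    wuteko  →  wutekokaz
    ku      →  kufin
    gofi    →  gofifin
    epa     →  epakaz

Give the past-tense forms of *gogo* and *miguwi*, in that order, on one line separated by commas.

The pattern is height harmony: -fin when the last vowel of the stem is a high vowel (*ku*, *gofi*); -kaz when the last vowel of the stem is a non-high vowel (*wuteko*, *epa*).
The last vowel of *gogo* is /o/, which is a non-high vowel, so the suffix is -kaz, giving *gogokaz*.
The last vowel of *miguwi* is /i/, which is a high vowel, so the suffix is -fin, giving *miguwifin*.

gogokaz, miguwifin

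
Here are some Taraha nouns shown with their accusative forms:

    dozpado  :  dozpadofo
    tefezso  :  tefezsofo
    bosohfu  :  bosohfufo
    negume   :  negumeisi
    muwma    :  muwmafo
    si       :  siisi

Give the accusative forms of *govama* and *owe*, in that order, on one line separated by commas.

Looking at the last vowel of each stem: -isi when the last vowel of the stem is a front vowel (*negume*, *si*); -fo when the last vowel of the stem is a back vowel (*dozpado*, *tefezso*, *bosohfu*, *muwma*).
The last vowel of *govama* is /a/, which is a back vowel, so the suffix is -fo, giving *govamafo*.
*owe*: last vowel = /e/, a front vowel → -isi → *oweisi*.

govamafo, oweisi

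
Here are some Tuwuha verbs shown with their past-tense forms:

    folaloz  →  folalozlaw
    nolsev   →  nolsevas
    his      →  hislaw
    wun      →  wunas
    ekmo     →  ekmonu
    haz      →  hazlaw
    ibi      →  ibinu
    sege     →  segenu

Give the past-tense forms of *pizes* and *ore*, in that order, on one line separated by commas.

pizeslaw, orenu

The alternation tracks the final sound of the stem — -law when the stem ends in a sibilant (*folaloz*, *his*, *haz*); -as when the stem ends in a non-sibilant consonant (*nolsev*, *wun*); -nu when the stem ends in a vowel (*ekmo*, *ibi*, *sege*).
The final sound of *pizes* is /s/, which is a sibilant, so the suffix is -law, giving *pizeslaw*.
The final sound of *ore* is /e/, which is a vowel, so the suffix is -nu, giving *orenu*.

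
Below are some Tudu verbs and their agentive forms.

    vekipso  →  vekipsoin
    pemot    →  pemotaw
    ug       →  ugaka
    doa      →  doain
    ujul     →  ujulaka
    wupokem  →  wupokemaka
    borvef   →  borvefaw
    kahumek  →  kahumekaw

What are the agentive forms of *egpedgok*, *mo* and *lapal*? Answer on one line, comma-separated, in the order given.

egpedgokaw, moin, lapalaka

The suffix is conditioned by the final sound: -aw when the stem ends in a voiceless consonant (*pemot*, *borvef*, *kahumek*); -aka when the stem ends in a voiced consonant (*ug*, *ujul*, *wupokem*); -in when the stem ends in a vowel (*vekipso*, *doa*).
The final sound of *egpedgok* is /k/, which is a voiceless consonant, so the suffix is -aw, giving *egpedgokaw*.
*mo* — final sound /o/ (a vowel) → -in → *moin*.
*lapal* — final sound /l/ (a voiced consonant) → -aka → *lapalaka*.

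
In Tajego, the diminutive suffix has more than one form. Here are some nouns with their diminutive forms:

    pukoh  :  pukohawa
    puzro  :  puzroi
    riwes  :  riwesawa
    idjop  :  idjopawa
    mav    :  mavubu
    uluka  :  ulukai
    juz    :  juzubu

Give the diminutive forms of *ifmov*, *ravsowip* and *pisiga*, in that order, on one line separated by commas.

The pattern is voicing of the final sound: -awa when the stem ends in a voiceless consonant (*pukoh*, *riwes*, *idjop*); -ubu when the stem ends in a voiced consonant (*mav*, *juz*); -i when the stem ends in a vowel (*puzro*, *uluka*).
The final sound of *ifmov* is /v/, which is a voiced consonant, so the suffix is -ubu, giving *ifmovubu*.
*ravsowip*: final sound = /p/, a voiceless consonant → -awa → *ravsowipawa*.
*pisiga*: final sound = /a/, a vowel → -i → *pisigai*.

ifmovubu, ravsowipawa, pisigai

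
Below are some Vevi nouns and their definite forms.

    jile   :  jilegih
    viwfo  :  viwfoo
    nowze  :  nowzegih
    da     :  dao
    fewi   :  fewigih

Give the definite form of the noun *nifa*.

nifao

Looking at the last vowel of each stem: -gih when the last vowel of the stem is a front vowel (*jile*, *nowze*, *fewi*); -o when the last vowel of the stem is a back vowel (*viwfo*, *da*).
The last vowel of *nifa* is /a/, which is a back vowel, so the suffix is -o, giving *nifao*.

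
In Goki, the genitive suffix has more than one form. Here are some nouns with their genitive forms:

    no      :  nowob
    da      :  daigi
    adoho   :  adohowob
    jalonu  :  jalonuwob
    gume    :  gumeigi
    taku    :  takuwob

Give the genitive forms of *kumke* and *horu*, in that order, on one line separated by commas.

Looking at the last vowel of each stem: -wob when the last vowel of the stem is a rounded vowel (*no*, *adoho*, *jalonu*, *taku*); -igi when the last vowel of the stem is an unrounded vowel (*da*, *gume*).
*kumke* — last vowel /e/ (an unrounded vowel) → -igi → *kumkeigi*.
Since the last vowel of *horu* is /u/ (a rounded vowel), it takes -wob, giving *horuwob*.

kumkeigi, horuwob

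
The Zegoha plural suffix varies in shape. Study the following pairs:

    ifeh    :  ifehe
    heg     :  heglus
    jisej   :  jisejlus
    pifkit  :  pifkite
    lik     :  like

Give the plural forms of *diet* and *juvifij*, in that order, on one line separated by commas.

diete, juvifijlus

The pattern is voicing of the final consonant: -e when the stem ends in a voiceless consonant (*ifeh*, *pifkit*, *lik*); -lus when the stem ends in a voiced consonant (*heg*, *jisej*).
*diet* — final consonant /t/ (voiceless) → -e → *diete*.
The final consonant of *juvifij* is /j/, which is voiced, so the suffix is -lus, giving *juvifijlus*.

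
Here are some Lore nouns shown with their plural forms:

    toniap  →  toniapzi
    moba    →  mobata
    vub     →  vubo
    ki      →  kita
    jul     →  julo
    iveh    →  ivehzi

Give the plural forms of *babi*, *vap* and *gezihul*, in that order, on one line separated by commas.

The suffix is conditioned by the final sound: -zi when the stem ends in a voiceless consonant (*toniap*, *iveh*); -o when the stem ends in a voiced consonant (*vub*, *jul*); -ta when the stem ends in a vowel (*moba*, *ki*).
Since the final sound of *babi* is /i/ (a vowel), it takes -ta, giving *babita*.
The final sound of *vap* is /p/, which is a voiceless consonant, so the suffix is -zi, giving *vapzi*.
*gezihul* — final sound /l/ (a voiced consonant) → -o → *gezihulo*.

babita, vapzi, gezihulo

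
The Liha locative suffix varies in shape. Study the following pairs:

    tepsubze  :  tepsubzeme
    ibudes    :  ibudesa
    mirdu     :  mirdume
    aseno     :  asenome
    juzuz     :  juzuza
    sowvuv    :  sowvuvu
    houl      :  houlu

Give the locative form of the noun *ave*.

aveme

The alternation tracks the final sound of the stem — -a when the stem ends in a sibilant (*ibudes*, *juzuz*); -u when the stem ends in a non-sibilant consonant (*sowvuv*, *houl*); -me when the stem ends in a vowel (*tepsubze*, *mirdu*, *aseno*).
The final sound of *ave* is /e/, which is a vowel, so the suffix is -me, giving *aveme*.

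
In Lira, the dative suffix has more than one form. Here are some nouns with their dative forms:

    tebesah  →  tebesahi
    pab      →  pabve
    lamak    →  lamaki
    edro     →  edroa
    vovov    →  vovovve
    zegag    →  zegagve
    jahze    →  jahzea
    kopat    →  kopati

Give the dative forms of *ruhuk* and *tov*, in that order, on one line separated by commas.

Looking at the final sound of each stem: -i when the stem ends in a voiceless consonant (*tebesah*, *lamak*, *kopat*); -ve when the stem ends in a voiced consonant (*pab*, *vovov*, *zegag*); -a when the stem ends in a vowel (*edro*, *jahze*).
Since the final sound of *ruhuk* is /k/ (a voiceless consonant), it takes -i, giving *ruhuki*.
The final sound of *tov* is /v/, which is a voiced consonant, so the suffix is -ve, giving *tovve*.

ruhuki, tovve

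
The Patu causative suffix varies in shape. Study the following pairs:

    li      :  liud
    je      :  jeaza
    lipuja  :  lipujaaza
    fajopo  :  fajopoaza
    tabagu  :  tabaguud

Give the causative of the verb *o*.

Looking at the last vowel of each stem: -ud when the last vowel of the stem is a high vowel (*li*, *tabagu*); -aza when the last vowel of the stem is a non-high vowel (*je*, *lipuja*, *fajopo*).
Since the last vowel of *o* is /o/ (a non-high vowel), it takes -aza, giving *oaza*.

oaza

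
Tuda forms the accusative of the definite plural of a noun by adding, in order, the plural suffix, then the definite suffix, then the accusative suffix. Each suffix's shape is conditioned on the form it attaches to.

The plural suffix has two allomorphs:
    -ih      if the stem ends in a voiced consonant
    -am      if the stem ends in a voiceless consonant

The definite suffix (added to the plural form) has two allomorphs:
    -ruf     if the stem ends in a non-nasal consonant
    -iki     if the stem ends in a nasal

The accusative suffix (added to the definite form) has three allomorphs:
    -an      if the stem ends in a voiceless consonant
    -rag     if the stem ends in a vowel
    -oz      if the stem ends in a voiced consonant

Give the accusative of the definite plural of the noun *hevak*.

hevakamikirag

*hevak*: final consonant = /k/, voiceless → -am → *hevakam*.
The plural form *hevakam*: final consonant = /m/, a nasal → -iki → *hevakamiki*.
The definite form *hevakamiki*: final sound = /i/, a vowel → -rag → *hevakamikirag*.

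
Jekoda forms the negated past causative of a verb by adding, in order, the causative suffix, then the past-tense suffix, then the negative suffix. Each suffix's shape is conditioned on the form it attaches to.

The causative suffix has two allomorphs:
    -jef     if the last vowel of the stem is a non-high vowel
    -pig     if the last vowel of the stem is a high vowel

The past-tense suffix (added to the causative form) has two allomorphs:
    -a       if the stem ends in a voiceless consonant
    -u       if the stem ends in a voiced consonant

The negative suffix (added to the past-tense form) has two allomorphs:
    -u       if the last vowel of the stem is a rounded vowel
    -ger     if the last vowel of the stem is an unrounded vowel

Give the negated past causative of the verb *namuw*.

*namuw* — last vowel /u/ (a high vowel) → -pig → *namuwpig*.
Since the final consonant of the causative form *namuwpig* is /g/ (voiced), it takes -u, giving *namuwpigu*.
The past-tense form *namuwpigu*: last vowel = /u/, a rounded vowel → -u → *namuwpiguu*.

namuwpiguu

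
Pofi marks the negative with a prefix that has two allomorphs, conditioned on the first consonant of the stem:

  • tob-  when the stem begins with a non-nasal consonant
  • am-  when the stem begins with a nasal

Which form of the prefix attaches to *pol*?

tob-

*pol*: first consonant = /p/, non-nasal → tob-.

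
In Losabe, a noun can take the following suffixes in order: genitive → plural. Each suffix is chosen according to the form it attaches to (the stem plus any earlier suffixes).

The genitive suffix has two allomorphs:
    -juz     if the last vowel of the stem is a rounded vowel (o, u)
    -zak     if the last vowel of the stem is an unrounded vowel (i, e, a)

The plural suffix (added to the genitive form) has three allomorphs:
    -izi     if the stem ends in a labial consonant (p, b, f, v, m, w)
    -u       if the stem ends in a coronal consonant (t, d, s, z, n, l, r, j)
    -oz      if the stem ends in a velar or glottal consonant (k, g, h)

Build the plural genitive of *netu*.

*netu* — last vowel /u/ (a rounded vowel) → -juz → *netujuz*.
The genitive form *netujuz* — final consonant /z/ (coronal) → -u → *netujuzu*.

netujuzu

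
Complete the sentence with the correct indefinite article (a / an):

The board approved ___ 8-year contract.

The indefinite article is chosen by the initial *sound* of the following word, not its spelling.
The number *8* is spoken "eight", beginning with /eɪt/ — a vowel sound.
So the article is *an*: The board approved an 8-year contract.

an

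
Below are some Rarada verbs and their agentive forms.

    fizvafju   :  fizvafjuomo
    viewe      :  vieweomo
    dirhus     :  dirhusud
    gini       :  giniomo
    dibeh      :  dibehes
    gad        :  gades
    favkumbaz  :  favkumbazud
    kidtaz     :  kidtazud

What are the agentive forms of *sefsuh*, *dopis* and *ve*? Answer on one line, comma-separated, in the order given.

The pattern is sibilance of the final sound: -ud when the stem ends in a sibilant (*dirhus*, *favkumbaz*, *kidtaz*); -es when the stem ends in a non-sibilant consonant (*dibeh*, *gad*); -omo when the stem ends in a vowel (*fizvafju*, *viewe*, *gini*).
*sefsuh* — final sound /h/ (a non-sibilant consonant) → -es → *sefsuhes*.
Since the final sound of *dopis* is /s/ (a sibilant), it takes -ud, giving *dopisud*.
*ve* — final sound /e/ (a vowel) → -omo → *veomo*.

sefsuhes, dopisud, veomo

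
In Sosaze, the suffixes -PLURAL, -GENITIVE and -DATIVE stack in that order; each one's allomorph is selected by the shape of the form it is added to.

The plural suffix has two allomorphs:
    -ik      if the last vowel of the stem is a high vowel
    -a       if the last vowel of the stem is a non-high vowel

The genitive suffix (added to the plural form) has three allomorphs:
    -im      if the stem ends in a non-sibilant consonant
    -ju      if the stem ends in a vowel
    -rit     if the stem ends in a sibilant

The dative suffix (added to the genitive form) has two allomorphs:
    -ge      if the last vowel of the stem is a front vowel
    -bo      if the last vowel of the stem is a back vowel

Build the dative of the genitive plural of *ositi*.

The last vowel of *ositi* is /i/, which is a high vowel, so the plural suffix is -ik, giving *ositiik*.
Since the final sound of the plural form *ositiik* is /k/ (a non-sibilant consonant), it takes -im, giving *ositiikim*.
The last vowel of the genitive form *ositiikim* is /i/, which is a front vowel, so the dative suffix is -ge, giving *ositiikimge*.

ositiikimge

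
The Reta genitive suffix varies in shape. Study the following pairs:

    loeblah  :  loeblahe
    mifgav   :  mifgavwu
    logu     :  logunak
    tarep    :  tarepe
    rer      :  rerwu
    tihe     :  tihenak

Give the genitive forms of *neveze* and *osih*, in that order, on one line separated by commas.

Looking at the final sound of each stem: -e when the stem ends in a voiceless consonant (*loeblah*, *tarep*); -wu when the stem ends in a voiced consonant (*mifgav*, *rer*); -nak when the stem ends in a vowel (*logu*, *tihe*).
*neveze*: final sound = /e/, a vowel → -nak → *nevezenak*.
The final sound of *osih* is /h/, which is a voiceless consonant, so the suffix is -e, giving *osihe*.

nevezenak, osihe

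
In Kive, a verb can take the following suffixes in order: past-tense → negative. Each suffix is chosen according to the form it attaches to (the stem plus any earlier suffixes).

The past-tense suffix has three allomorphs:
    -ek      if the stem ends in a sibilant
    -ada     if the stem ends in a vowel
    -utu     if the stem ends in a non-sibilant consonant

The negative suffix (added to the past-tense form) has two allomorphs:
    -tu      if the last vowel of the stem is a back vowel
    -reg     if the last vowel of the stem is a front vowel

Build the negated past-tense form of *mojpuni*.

*mojpuni*: final sound = /i/, a vowel → -ada → *mojpuniada*.
The past-tense form *mojpuniada*: last vowel = /a/, a back vowel → -tu → *mojpuniadatu*.

mojpuniadatu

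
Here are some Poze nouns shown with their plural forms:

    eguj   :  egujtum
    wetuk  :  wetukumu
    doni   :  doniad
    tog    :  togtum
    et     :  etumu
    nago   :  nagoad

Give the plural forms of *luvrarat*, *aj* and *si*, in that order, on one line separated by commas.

The pattern is voicing of the final sound: -umu when the stem ends in a voiceless consonant (*wetuk*, *et*); -tum when the stem ends in a voiced consonant (*eguj*, *tog*); -ad when the stem ends in a vowel (*doni*, *nago*).
*luvrarat* — final sound /t/ (a voiceless consonant) → -umu → *luvraratumu*.
*aj*: final sound = /j/, a voiced consonant → -tum → *ajtum*.
*si* — final sound /i/ (a vowel) → -ad → *siad*.

luvraratumu, ajtum, siad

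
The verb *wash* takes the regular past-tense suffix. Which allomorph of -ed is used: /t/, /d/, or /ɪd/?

/t/

The stem *wash* ends in a voiceless consonant other than /t/.
The -ed suffix is realized as /ɪd/ after /t, d/; as /t/ after other voiceless consonants; and as /d/ after other voiced sounds.
So -ed on *wash* is pronounced /t/.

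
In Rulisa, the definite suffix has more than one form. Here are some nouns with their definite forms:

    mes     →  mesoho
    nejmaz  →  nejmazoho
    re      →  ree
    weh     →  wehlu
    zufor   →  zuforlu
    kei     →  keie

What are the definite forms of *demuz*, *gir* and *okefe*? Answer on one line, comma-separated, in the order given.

The alternation tracks the final sound of the stem — -oho when the stem ends in a sibilant (*mes*, *nejmaz*); -lu when the stem ends in a non-sibilant consonant (*weh*, *zufor*); -e when the stem ends in a vowel (*re*, *kei*).
*demuz* — final sound /z/ (a sibilant) → -oho → *demuzoho*.
The final sound of *gir* is /r/, which is a non-sibilant consonant, so the suffix is -lu, giving *girlu*.
*okefe*: final sound = /e/, a vowel → -e → *okefee*.

demuzoho, girlu, okefee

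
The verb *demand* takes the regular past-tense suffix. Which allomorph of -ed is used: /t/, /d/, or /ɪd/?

/ɪd/

The stem *demand* ends in /t/ or /d/.
The -ed suffix is realized as /ɪd/ after /t, d/; as /t/ after other voiceless consonants; and as /d/ after other voiced sounds.
So -ed on *demand* is pronounced /ɪd/.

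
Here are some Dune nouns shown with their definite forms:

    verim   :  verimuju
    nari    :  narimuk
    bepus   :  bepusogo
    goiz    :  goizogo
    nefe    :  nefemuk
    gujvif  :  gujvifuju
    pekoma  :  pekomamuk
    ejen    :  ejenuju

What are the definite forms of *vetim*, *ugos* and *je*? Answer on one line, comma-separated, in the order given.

vetimuju, ugosogo, jemuk

The suffix is conditioned by the final sound: -ogo when the stem ends in a sibilant (*bepus*, *goiz*); -uju when the stem ends in a non-sibilant consonant (*verim*, *gujvif*, *ejen*); -muk when the stem ends in a vowel (*nari*, *nefe*, *pekoma*).
Since the final sound of *vetim* is /m/ (a non-sibilant consonant), it takes -uju, giving *vetimuju*.
*ugos*: final sound = /s/, a sibilant → -ogo → *ugosogo*.
The final sound of *je* is /e/, which is a vowel, so the suffix is -muk, giving *jemuk*.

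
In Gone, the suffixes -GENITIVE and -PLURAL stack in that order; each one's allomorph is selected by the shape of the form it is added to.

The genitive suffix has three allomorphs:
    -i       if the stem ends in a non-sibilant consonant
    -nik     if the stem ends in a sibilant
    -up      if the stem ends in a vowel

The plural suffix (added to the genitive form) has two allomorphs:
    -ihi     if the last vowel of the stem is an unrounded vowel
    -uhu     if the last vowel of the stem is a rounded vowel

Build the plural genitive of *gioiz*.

Since the final sound of *gioiz* is /z/ (a sibilant), it takes -nik, giving *gioiznik*.
The genitive form *gioiznik*: last vowel = /i/, an unrounded vowel → -ihi → *gioiznikihi*.

gioiznikihi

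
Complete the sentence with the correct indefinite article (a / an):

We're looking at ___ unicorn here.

a

The indefinite article is chosen by the initial *sound* of the following word, not its spelling.
*unicorn* begins with the sound /juː/ (u pronounced /juː/) — a consonant sound.
So the article is *a*: We're looking at a unicorn here.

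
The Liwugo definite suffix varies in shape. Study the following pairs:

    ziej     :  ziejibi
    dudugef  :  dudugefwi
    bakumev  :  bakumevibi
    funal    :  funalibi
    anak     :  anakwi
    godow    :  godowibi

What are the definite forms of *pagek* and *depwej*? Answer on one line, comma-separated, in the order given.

pagekwi, depwejibi

The suffix is conditioned by the final consonant: -wi when the stem ends in a voiceless consonant (*dudugef*, *anak*); -ibi when the stem ends in a voiced consonant (*ziej*, *bakumev*, *funal*, *godow*).
*pagek*: final consonant = /k/, voiceless → -wi → *pagekwi*.
*depwej*: final consonant = /j/, voiced → -ibi → *depwejibi*.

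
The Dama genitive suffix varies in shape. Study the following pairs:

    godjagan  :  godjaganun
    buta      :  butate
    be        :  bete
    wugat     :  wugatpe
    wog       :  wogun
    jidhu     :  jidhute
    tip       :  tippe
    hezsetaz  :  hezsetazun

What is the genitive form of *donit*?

The suffix is conditioned by the final sound: -pe when the stem ends in a voiceless consonant (*wugat*, *tip*); -un when the stem ends in a voiced consonant (*godjagan*, *wog*, *hezsetaz*); -te when the stem ends in a vowel (*buta*, *be*, *jidhu*).
Since the final sound of *donit* is /t/ (a voiceless consonant), it takes -pe, giving *donitpe*.

donitpe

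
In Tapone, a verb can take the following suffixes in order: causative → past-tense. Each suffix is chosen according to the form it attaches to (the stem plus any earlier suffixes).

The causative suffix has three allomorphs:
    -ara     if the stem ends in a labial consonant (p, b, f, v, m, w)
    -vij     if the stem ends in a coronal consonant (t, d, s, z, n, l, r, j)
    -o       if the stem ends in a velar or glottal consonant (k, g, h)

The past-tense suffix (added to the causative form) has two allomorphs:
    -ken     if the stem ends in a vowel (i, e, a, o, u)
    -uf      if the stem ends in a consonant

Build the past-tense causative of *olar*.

Since the final consonant of *olar* is /r/ (coronal), it takes -vij, giving *olarvij*.
The causative form *olarvij* — final sound /j/ (a consonant) → -uf → *olarvijuf*.

olarvijuf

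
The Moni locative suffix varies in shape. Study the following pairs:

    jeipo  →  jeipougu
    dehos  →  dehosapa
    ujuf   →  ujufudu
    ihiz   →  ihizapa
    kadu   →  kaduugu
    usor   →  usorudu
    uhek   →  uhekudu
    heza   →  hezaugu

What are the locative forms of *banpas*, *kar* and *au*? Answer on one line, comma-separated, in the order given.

The suffix is conditioned by the final sound: -apa when the stem ends in a sibilant (*dehos*, *ihiz*); -udu when the stem ends in a non-sibilant consonant (*ujuf*, *usor*, *uhek*); -ugu when the stem ends in a vowel (*jeipo*, *kadu*, *heza*).
The final sound of *banpas* is /s/, which is a sibilant, so the suffix is -apa, giving *banpasapa*.
The final sound of *kar* is /r/, which is a non-sibilant consonant, so the suffix is -udu, giving *karudu*.
*au* — final sound /u/ (a vowel) → -ugu → *auugu*.

banpasapa, karudu, auugu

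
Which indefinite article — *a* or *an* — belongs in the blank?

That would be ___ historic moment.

a

The indefinite article is chosen by the initial *sound* of the following word, not its spelling.
*historic* begins with the sound /h/ (h is pronounced in standard usage) — a consonant sound.
So the article is *a*: That would be a historic moment.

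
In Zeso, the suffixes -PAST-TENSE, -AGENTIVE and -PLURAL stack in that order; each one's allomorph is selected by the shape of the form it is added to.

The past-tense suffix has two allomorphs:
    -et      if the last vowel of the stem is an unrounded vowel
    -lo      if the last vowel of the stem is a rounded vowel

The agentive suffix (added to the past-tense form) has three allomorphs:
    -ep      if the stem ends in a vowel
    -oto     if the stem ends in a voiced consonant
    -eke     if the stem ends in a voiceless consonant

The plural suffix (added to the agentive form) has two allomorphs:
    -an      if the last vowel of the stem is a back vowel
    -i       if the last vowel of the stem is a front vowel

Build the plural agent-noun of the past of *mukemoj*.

mukemojloepi

*mukemoj* — last vowel /o/ (a rounded vowel) → -lo → *mukemojlo*.
Since the final sound of the past-tense form *mukemojlo* is /o/ (a vowel), it takes -ep, giving *mukemojloep*.
The agentive form *mukemojloep*: last vowel = /e/, a front vowel → -i → *mukemojloepi*.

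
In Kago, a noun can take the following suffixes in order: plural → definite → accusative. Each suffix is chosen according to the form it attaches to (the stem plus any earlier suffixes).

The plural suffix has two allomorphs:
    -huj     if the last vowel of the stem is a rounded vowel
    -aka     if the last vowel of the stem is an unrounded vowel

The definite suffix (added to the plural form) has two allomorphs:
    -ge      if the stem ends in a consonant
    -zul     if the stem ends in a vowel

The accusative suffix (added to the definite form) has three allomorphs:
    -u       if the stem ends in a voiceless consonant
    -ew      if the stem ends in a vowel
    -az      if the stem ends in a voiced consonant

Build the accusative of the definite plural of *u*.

Since the last vowel of *u* is /u/ (a rounded vowel), it takes -huj, giving *uhuj*.
The final sound of the plural form *uhuj* is /j/, which is a consonant, so the definite suffix is -ge, giving *uhujge*.
The final sound of the definite form *uhujge* is /e/, which is a vowel, so the accusative suffix is -ew, giving *uhujgeew*.

uhujgeew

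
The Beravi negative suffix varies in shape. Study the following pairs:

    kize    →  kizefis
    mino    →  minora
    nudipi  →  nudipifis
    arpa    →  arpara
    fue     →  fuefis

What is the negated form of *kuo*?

Looking at the last vowel of each stem: -fis when the last vowel of the stem is a front vowel (*kize*, *nudipi*, *fue*); -ra when the last vowel of the stem is a back vowel (*mino*, *arpa*).
The last vowel of *kuo* is /o/, which is a back vowel, so the suffix is -ra, giving *kuora*.

kuora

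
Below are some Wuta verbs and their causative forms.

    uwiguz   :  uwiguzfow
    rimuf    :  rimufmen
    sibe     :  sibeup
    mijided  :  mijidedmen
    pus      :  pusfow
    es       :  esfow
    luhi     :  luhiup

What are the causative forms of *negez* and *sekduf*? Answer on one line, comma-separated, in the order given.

negezfow, sekdufmen

The suffix is conditioned by the final sound: -fow when the stem ends in a sibilant (*uwiguz*, *pus*, *es*); -men when the stem ends in a non-sibilant consonant (*rimuf*, *mijided*); -up when the stem ends in a vowel (*sibe*, *luhi*).
*negez* — final sound /z/ (a sibilant) → -fow → *negezfow*.
*sekduf*: final sound = /f/, a non-sibilant consonant → -men → *sekdufmen*.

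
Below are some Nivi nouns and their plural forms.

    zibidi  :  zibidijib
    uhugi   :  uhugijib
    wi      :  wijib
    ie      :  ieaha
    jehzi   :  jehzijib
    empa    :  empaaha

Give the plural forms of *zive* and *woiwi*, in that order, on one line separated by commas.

The suffix is conditioned by the last vowel: -jib when the last vowel of the stem is a high vowel (*zibidi*, *uhugi*, *wi*, *jehzi*); -aha when the last vowel of the stem is a non-high vowel (*ie*, *empa*).
Since the last vowel of *zive* is /e/ (a non-high vowel), it takes -aha, giving *ziveaha*.
Since the last vowel of *woiwi* is /i/ (a high vowel), it takes -jib, giving *woiwijib*.

ziveaha, woiwijib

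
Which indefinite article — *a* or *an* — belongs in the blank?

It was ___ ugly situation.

The indefinite article is chosen by the initial *sound* of the following word, not its spelling.
*ugly* begins with the sound /ʌ/ (u pronounced /ʌ/) — a vowel sound.
So the article is *an*: It was an ugly situation.

an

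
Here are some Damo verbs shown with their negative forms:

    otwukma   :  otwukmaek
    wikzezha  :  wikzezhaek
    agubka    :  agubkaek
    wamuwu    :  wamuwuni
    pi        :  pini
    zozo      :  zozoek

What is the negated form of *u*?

The alternation tracks the last vowel of the stem — -ni when the last vowel of the stem is a high vowel (*wamuwu*, *pi*); -ek when the last vowel of the stem is a non-high vowel (*otwukma*, *wikzezha*, *agubka*, *zozo*).
The last vowel of *u* is /u/, which is a high vowel, so the suffix is -ni, giving *uni*.

uni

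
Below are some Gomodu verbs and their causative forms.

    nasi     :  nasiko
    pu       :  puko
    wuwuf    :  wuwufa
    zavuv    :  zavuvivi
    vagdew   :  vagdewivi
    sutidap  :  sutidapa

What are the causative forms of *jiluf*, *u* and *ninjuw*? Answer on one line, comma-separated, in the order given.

Looking at the final sound of each stem: -a when the stem ends in a voiceless consonant (*wuwuf*, *sutidap*); -ivi when the stem ends in a voiced consonant (*zavuv*, *vagdew*); -ko when the stem ends in a vowel (*nasi*, *pu*).
The final sound of *jiluf* is /f/, which is a voiceless consonant, so the suffix is -a, giving *jilufa*.
The final sound of *u* is /u/, which is a vowel, so the suffix is -ko, giving *uko*.
*ninjuw*: final sound = /w/, a voiced consonant → -ivi → *ninjuwivi*.

jilufa, uko, ninjuwivi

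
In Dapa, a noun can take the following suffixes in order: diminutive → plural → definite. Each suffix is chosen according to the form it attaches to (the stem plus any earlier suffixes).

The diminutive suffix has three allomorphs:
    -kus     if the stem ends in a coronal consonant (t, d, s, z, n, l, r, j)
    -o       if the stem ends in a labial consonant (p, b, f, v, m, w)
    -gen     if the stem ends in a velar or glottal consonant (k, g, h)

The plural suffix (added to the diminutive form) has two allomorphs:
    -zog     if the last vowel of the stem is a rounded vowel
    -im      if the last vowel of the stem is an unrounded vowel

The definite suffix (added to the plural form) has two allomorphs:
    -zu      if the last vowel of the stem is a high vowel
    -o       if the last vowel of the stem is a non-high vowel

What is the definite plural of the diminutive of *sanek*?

sanekgenimzu

*sanek*: final consonant = /k/, velar/glottal → -gen → *sanekgen*.
The diminutive form *sanekgen*: last vowel = /e/, an unrounded vowel → -im → *sanekgenim*.
The plural form *sanekgenim*: last vowel = /i/, a high vowel → -zu → *sanekgenimzu*.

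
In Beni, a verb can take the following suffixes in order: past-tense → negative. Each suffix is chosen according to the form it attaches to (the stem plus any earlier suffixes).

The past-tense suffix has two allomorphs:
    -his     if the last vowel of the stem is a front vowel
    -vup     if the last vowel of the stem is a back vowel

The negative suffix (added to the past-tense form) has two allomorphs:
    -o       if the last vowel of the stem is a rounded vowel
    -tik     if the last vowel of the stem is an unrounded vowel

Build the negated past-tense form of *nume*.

*nume*: last vowel = /e/, a front vowel → -his → *numehis*.
Since the last vowel of the past-tense form *numehis* is /i/ (an unrounded vowel), it takes -tik, giving *numehistik*.

numehistik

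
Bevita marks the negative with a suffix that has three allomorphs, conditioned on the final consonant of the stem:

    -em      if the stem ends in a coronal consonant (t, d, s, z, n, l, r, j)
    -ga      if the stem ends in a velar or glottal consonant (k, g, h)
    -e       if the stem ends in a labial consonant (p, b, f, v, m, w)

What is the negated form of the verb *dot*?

dotem

Since the final consonant of *dot* is /t/ (coronal), it takes -em, giving *dotem*.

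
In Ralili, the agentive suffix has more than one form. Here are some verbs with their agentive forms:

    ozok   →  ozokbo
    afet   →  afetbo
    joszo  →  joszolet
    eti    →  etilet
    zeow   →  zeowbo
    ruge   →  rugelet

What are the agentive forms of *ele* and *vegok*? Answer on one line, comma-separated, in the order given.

Looking at the final sound of each stem: -bo when the stem ends in a consonant (*ozok*, *afet*, *zeow*); -let when the stem ends in a vowel (*joszo*, *eti*, *ruge*).
The final sound of *ele* is /e/, which is a vowel, so the suffix is -let, giving *elelet*.
*vegok* — final sound /k/ (a consonant) → -bo → *vegokbo*.

elelet, vegokbo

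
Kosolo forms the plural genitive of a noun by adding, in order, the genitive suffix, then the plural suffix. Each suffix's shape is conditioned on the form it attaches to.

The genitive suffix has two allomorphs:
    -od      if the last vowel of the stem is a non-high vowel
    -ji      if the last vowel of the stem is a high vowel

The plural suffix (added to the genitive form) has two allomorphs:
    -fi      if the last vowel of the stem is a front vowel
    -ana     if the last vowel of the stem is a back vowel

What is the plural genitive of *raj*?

*raj* — last vowel /a/ (a non-high vowel) → -od → *rajod*.
Since the last vowel of the genitive form *rajod* is /o/ (a back vowel), it takes -ana, giving *rajodana*.

rajodana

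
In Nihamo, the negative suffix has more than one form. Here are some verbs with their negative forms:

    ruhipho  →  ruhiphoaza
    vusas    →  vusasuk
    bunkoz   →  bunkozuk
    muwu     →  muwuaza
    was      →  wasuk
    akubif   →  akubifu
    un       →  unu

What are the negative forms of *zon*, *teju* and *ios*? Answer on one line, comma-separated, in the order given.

The suffix is conditioned by the final sound: -uk when the stem ends in a sibilant (*vusas*, *bunkoz*, *was*); -u when the stem ends in a non-sibilant consonant (*akubif*, *un*); -aza when the stem ends in a vowel (*ruhipho*, *muwu*).
*zon* — final sound /n/ (a non-sibilant consonant) → -u → *zonu*.
Since the final sound of *teju* is /u/ (a vowel), it takes -aza, giving *tejuaza*.
The final sound of *ios* is /s/, which is a sibilant, so the suffix is -uk, giving *iosuk*.

zonu, tejuaza, iosuk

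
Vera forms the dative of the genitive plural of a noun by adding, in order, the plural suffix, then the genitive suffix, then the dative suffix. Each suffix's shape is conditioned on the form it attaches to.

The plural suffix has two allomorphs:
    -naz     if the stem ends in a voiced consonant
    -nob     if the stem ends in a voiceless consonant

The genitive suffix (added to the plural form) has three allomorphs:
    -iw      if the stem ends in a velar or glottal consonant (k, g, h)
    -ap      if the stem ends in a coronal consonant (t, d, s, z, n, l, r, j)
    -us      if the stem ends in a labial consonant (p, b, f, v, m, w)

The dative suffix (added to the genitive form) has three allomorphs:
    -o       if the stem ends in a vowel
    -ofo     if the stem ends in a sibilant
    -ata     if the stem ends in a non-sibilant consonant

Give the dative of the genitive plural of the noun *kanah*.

kanahnobusofo

*kanah* — final consonant /h/ (voiceless) → -nob → *kanahnob*.
The final consonant of the plural form *kanahnob* is /b/, which is labial, so the genitive suffix is -us, giving *kanahnobus*.
The final sound of the genitive form *kanahnobus* is /s/, which is a sibilant, so the dative suffix is -ofo, giving *kanahnobusofo*.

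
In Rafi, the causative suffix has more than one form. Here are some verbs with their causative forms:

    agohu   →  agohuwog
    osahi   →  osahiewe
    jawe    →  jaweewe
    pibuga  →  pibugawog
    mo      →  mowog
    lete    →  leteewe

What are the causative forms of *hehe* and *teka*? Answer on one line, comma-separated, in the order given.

heheewe, tekawog

Looking at the last vowel of each stem: -ewe when the last vowel of the stem is a front vowel (*osahi*, *jawe*, *lete*); -wog when the last vowel of the stem is a back vowel (*agohu*, *pibuga*, *mo*).
Since the last vowel of *hehe* is /e/ (a front vowel), it takes -ewe, giving *heheewe*.
Since the last vowel of *teka* is /a/ (a back vowel), it takes -wog, giving *tekawog*.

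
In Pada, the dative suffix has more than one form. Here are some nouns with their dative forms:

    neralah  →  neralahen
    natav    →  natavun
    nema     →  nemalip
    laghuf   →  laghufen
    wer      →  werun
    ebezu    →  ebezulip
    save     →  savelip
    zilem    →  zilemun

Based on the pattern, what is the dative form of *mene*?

The pattern is voicing of the final sound: -en when the stem ends in a voiceless consonant (*neralah*, *laghuf*); -un when the stem ends in a voiced consonant (*natav*, *wer*, *zilem*); -lip when the stem ends in a vowel (*nema*, *ebezu*, *save*).
Since the final sound of *mene* is /e/ (a vowel), it takes -lip, giving *menelip*.

menelip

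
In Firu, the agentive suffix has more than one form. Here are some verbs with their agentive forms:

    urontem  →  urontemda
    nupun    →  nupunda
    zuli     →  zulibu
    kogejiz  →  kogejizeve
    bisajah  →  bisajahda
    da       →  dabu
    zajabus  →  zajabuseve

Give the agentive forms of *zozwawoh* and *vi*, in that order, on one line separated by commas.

zozwawohda, vibu

The alternation tracks the final sound of the stem — -eve when the stem ends in a sibilant (*kogejiz*, *zajabus*); -da when the stem ends in a non-sibilant consonant (*urontem*, *nupun*, *bisajah*); -bu when the stem ends in a vowel (*zuli*, *da*).
The final sound of *zozwawoh* is /h/, which is a non-sibilant consonant, so the suffix is -da, giving *zozwawohda*.
*vi* — final sound /i/ (a vowel) → -bu → *vibu*.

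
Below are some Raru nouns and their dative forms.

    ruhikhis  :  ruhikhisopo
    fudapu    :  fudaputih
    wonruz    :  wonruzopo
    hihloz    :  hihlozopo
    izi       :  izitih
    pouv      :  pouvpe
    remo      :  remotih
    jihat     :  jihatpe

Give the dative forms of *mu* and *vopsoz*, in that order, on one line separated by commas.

mutih, vopsozopo

The suffix is conditioned by the final sound: -opo when the stem ends in a sibilant (*ruhikhis*, *wonruz*, *hihloz*); -pe when the stem ends in a non-sibilant consonant (*pouv*, *jihat*); -tih when the stem ends in a vowel (*fudapu*, *izi*, *remo*).
Since the final sound of *mu* is /u/ (a vowel), it takes -tih, giving *mutih*.
Since the final sound of *vopsoz* is /z/ (a sibilant), it takes -opo, giving *vopsozopo*.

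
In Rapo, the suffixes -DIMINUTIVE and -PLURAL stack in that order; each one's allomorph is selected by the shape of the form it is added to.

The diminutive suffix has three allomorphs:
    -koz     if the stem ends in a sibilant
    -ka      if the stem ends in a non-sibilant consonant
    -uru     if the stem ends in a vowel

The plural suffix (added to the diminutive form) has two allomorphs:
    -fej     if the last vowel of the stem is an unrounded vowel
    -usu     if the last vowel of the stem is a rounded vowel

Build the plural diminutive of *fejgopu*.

*fejgopu* — final sound /u/ (a vowel) → -uru → *fejgopuuru*.
The last vowel of the diminutive form *fejgopuuru* is /u/, which is a rounded vowel, so the plural suffix is -usu, giving *fejgopuuruusu*.

fejgopuuruusu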